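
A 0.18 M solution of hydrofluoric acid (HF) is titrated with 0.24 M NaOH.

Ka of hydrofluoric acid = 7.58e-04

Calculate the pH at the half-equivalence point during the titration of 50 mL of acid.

At half-equivalence [HA] = [A⁻], so Henderson-Hasselbalch gives pH = pKa = -log(7.58e-04) = 3.12.

pH = pKa = 3.12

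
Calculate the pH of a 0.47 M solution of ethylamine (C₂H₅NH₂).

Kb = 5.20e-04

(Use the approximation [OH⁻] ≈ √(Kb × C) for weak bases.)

[OH⁻] = √(Kb × C) = √(5.20e-04 × 0.47) = 1.5633e-02. pOH = 1.81, pH = 14 - pOH

pH = 12.19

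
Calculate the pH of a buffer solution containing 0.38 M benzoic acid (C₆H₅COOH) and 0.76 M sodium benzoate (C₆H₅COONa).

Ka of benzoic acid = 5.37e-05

pKa = -log(5.37e-05) = 4.27. pH = pKa + log([A⁻]/[HA]) = 4.27 + log(0.76/0.38)

pH = 4.57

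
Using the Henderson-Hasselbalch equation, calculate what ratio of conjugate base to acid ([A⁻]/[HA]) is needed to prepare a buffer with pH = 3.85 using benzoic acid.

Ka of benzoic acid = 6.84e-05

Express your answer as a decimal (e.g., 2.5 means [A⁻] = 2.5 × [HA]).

pKa = -log(6.84e-05) = 4.1649. pH = pKa + log([A⁻]/[HA]), so log([A⁻]/[HA]) = pH − pKa = 3.85 − 4.1649 = -0.3149. [A⁻]/[HA] = 10^(-0.3149) = 0.484

[A⁻]/[HA] = 0.484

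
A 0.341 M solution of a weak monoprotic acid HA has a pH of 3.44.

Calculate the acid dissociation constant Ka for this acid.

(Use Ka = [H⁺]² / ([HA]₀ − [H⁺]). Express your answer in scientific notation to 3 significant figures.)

[H⁺] = 10^(−pH) = 10^(−3.44) = 3.631e-04 M. For HA ⇌ H⁺ + A⁻, Ka = [H⁺][A⁻]/[HA] = [H⁺]² / ([HA]₀ − [H⁺]) = (3.631e-04)² / (0.341 − 3.631e-04) = 3.87e-07.

K_a = 3.87e-07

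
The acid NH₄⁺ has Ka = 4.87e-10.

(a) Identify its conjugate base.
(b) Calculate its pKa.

(a) The conjugate base is formed by removing one H⁺ from NH₄⁺, giving NH₃. (b) pKa = -log(Ka) = -log(4.87e-10) = 9.31.

Conjugate base: NH₃; pK_a = 9.31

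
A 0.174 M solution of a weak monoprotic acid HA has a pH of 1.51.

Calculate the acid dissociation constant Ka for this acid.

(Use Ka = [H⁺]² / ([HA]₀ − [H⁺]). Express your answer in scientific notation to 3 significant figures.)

[H⁺] = 10^(−pH) = 10^(−1.51) = 3.090e-02 M. For HA ⇌ H⁺ + A⁻, Ka = [H⁺][A⁻]/[HA] = [H⁺]² / ([HA]₀ − [H⁺]) = (3.090e-02)² / (0.174 − 3.090e-02) = 6.67e-03.

K_a = 6.67e-03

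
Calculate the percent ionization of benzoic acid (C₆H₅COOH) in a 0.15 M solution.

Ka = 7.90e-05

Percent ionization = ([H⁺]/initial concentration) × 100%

Using Ka equilibrium: x² + Ka×x - Ka×C = 0. Solving: [H⁺] = 3.4031e-03. Percent = (3.4031e-03/0.15) × 100

Percent ionization = 2.27%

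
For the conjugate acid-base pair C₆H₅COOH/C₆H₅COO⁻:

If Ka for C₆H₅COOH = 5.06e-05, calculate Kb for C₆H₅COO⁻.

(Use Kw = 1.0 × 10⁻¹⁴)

For a conjugate pair Ka × Kb = Kw, so Kb = Kw/Ka = 1.0 × 10⁻¹⁴ / 5.06e-05 = 1.98e-10.

K_b = 1.98e-10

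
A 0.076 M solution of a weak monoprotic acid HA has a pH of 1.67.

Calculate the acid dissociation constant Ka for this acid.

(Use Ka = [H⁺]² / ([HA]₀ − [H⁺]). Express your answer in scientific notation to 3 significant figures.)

[H⁺] = 10^(−pH) = 10^(−1.67) = 2.138e-02 M. For HA ⇌ H⁺ + A⁻, Ka = [H⁺][A⁻]/[HA] = [H⁺]² / ([HA]₀ − [H⁺]) = (2.138e-02)² / (0.076 − 2.138e-02) = 8.37e-03.

K_a = 8.37e-03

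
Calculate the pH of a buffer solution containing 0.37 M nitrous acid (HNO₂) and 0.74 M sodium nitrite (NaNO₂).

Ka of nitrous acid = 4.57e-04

pKa = -log(4.57e-04) = 3.34. pH = pKa + log([A⁻]/[HA]) = 3.34 + log(0.74/0.37)

pH = 3.64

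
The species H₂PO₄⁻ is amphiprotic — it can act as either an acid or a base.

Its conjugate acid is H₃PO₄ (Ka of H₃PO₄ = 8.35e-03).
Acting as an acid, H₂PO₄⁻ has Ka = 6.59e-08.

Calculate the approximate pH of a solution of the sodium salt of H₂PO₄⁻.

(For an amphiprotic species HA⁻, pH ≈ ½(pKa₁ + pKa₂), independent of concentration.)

pKa₁ = -log(8.35e-03) = 2.08; pKa₂ = -log(6.59e-08) = 7.18. For an amphiprotic species, pH ≈ ½(pKa₁ + pKa₂) = ½(2.08 + 7.18) = 4.63.

pH = 4.63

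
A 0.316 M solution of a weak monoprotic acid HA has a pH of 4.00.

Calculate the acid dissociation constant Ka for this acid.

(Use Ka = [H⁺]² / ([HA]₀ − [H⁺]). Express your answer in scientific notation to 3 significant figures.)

[H⁺] = 10^(−pH) = 10^(−4.00) = 1.000e-04 M. For HA ⇌ H⁺ + A⁻, Ka = [H⁺][A⁻]/[HA] = [H⁺]² / ([HA]₀ − [H⁺]) = (1.000e-04)² / (0.316 − 1.000e-04) = 3.17e-08.

K_a = 3.17e-08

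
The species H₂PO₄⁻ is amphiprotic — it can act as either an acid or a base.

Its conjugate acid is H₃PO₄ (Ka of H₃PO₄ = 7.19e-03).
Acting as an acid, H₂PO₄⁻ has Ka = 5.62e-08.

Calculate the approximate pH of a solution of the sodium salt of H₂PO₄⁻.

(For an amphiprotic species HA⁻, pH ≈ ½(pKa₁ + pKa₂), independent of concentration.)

pKa₁ = -log(7.19e-03) = 2.14; pKa₂ = -log(5.62e-08) = 7.25. For an amphiprotic species, pH ≈ ½(pKa₁ + pKa₂) = ½(2.14 + 7.25) = 4.70.

pH = 4.70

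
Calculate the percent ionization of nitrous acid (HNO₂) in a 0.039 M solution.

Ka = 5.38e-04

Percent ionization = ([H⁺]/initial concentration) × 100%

Using Ka equilibrium: x² + Ka×x - Ka×C = 0. Solving: [H⁺] = 4.3195e-03. Percent = (4.3195e-03/0.039) × 100

Percent ionization = 11.1%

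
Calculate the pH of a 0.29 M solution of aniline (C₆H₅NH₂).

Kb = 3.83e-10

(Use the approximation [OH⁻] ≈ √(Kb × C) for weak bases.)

[OH⁻] = √(Kb × C) = √(3.83e-10 × 0.29) = 1.0539e-05. pOH = 4.98, pH = 14 - pOH

pH = 9.02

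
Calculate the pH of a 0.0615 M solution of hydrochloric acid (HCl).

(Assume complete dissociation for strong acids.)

[H⁺] = 0.0615 M for strong acid. pH = -log[H⁺] = -log(0.0615)

pH = 1.21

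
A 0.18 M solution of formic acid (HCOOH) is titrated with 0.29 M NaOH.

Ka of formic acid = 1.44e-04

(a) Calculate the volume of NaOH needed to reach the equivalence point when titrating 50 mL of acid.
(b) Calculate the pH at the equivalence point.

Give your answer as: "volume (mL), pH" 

moles acid = 0.18 × 50/1000 = 0.009 mol; V_base = moles/0.29 × 1000 = 31.0 mL. At equivalence only the conjugate base is present: [A⁻] = 0.009/0.081 = 1.1106e-01 M. Kb = Kw/Ka = 6.94e-11; [OH⁻] = √(Kb × [A⁻]) = 2.7772e-06; pOH = 5.56; pH = 14 - pOH = 8.44.

V = 31.0 mL, pH = 8.44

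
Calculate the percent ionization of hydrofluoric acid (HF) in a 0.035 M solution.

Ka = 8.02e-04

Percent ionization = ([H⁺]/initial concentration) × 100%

Using Ka equilibrium: x² + Ka×x - Ka×C = 0. Solving: [H⁺] = 4.9123e-03. Percent = (4.9123e-03/0.035) × 100

Percent ionization = 14%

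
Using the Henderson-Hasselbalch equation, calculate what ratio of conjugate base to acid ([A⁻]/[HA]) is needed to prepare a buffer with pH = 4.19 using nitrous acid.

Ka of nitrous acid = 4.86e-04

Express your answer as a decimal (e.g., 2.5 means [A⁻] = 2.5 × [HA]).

pKa = -log(4.86e-04) = 3.3134. pH = pKa + log([A⁻]/[HA]), so log([A⁻]/[HA]) = pH − pKa = 4.19 − 3.3134 = 0.8766. [A⁻]/[HA] = 10^(0.8766) = 7.53

[A⁻]/[HA] = 7.53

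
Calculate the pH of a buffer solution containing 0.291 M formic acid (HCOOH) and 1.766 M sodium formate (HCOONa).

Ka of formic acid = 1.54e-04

pKa = -log(1.54e-04) = 3.81. pH = pKa + log([A⁻]/[HA]) = 3.81 + log(1.766/0.291)

pH = 4.60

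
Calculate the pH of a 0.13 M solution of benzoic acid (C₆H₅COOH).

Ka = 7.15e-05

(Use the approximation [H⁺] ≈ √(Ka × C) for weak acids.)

[H⁺] = √(Ka × C) = √(7.15e-05 × 0.13) = 3.0488e-03. pH = -log(3.0488e-03)

pH = 2.52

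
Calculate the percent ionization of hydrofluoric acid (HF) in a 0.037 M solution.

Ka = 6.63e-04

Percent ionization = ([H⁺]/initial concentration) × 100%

Using Ka equilibrium: x² + Ka×x - Ka×C = 0. Solving: [H⁺] = 4.6325e-03. Percent = (4.6325e-03/0.037) × 100

Percent ionization = 12.5%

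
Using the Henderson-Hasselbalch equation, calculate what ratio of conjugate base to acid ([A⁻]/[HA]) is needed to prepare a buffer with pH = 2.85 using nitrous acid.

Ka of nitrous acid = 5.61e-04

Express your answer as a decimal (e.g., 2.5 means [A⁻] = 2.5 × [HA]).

pKa = -log(5.61e-04) = 3.2510. pH = pKa + log([A⁻]/[HA]), so log([A⁻]/[HA]) = pH − pKa = 2.85 − 3.2510 = -0.4010. [A⁻]/[HA] = 10^(-0.4010) = 0.397

[A⁻]/[HA] = 0.397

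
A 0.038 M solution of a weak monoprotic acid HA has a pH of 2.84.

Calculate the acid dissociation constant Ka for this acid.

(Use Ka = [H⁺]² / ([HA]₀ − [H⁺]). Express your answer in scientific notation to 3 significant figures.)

[H⁺] = 10^(−pH) = 10^(−2.84) = 1.445e-03 M. For HA ⇌ H⁺ + A⁻, Ka = [H⁺][A⁻]/[HA] = [H⁺]² / ([HA]₀ − [H⁺]) = (1.445e-03)² / (0.038 − 1.445e-03) = 5.72e-05.

K_a = 5.72e-05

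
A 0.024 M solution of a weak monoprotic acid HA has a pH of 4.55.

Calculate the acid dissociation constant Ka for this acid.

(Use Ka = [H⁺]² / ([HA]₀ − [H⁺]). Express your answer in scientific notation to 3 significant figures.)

[H⁺] = 10^(−pH) = 10^(−4.55) = 2.818e-05 M. For HA ⇌ H⁺ + A⁻, Ka = [H⁺][A⁻]/[HA] = [H⁺]² / ([HA]₀ − [H⁺]) = (2.818e-05)² / (0.024 − 2.818e-05) = 3.31e-08.

K_a = 3.31e-08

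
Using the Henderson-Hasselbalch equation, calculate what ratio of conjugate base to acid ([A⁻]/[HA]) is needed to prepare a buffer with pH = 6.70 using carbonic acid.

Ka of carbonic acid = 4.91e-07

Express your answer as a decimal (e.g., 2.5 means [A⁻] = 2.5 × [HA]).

pKa = -log(4.91e-07) = 6.3089. pH = pKa + log([A⁻]/[HA]), so log([A⁻]/[HA]) = pH − pKa = 6.70 − 6.3089 = 0.3911. [A⁻]/[HA] = 10^(0.3911) = 2.46

[A⁻]/[HA] = 2.46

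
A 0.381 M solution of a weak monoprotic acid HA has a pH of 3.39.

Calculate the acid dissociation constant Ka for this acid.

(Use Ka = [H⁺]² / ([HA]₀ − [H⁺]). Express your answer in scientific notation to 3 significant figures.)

[H⁺] = 10^(−pH) = 10^(−3.39) = 4.074e-04 M. For HA ⇌ H⁺ + A⁻, Ka = [H⁺][A⁻]/[HA] = [H⁺]² / ([HA]₀ − [H⁺]) = (4.074e-04)² / (0.381 − 4.074e-04) = 4.36e-07.

K_a = 4.36e-07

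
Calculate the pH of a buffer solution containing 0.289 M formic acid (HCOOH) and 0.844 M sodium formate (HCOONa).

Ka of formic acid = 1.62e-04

pKa = -log(1.62e-04) = 3.79. pH = pKa + log([A⁻]/[HA]) = 3.79 + log(0.844/0.289)

pH = 4.26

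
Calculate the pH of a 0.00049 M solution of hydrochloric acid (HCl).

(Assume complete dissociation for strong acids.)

[H⁺] = 0.00049 M for strong acid. pH = -log[H⁺] = -log(0.00049)

pH = 3.31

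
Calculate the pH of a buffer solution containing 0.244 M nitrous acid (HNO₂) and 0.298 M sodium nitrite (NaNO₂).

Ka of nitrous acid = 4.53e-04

pKa = -log(4.53e-04) = 3.34. pH = pKa + log([A⁻]/[HA]) = 3.34 + log(0.298/0.244)

pH = 3.43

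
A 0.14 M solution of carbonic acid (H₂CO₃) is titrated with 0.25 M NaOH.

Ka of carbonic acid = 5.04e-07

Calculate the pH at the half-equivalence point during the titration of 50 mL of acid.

At half-equivalence [HA] = [A⁻], so Henderson-Hasselbalch gives pH = pKa = -log(5.04e-07) = 6.30.

pH = pKa = 6.30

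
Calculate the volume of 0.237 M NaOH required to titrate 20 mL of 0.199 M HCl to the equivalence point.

At equivalence: moles acid = moles base. moles HCl = 0.199 × 20/1000 = 0.00398 mol. V_base = moles / 0.237 × 1000 = 16.8 mL.

V_{base} = 16.8 mL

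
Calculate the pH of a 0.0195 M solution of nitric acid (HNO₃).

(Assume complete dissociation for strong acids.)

[H⁺] = 0.0195 M for strong acid. pH = -log[H⁺] = -log(0.0195)

pH = 1.71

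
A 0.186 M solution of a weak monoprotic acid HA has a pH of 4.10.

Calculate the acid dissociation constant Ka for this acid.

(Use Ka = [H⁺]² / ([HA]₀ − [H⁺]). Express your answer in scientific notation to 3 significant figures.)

[H⁺] = 10^(−pH) = 10^(−4.10) = 7.943e-05 M. For HA ⇌ H⁺ + A⁻, Ka = [H⁺][A⁻]/[HA] = [H⁺]² / ([HA]₀ − [H⁺]) = (7.943e-05)² / (0.186 − 7.943e-05) = 3.39e-08.

K_a = 3.39e-08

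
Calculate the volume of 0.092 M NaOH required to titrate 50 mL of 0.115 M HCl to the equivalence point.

At equivalence: moles acid = moles base. moles HCl = 0.115 × 50/1000 = 0.00575 mol. V_base = moles / 0.092 × 1000 = 62.5 mL.

V_{base} = 62.5 mL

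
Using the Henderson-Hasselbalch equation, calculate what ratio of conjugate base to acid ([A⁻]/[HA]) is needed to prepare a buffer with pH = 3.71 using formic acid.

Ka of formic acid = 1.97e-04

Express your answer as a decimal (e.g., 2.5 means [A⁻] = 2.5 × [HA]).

pKa = -log(1.97e-04) = 3.7055. pH = pKa + log([A⁻]/[HA]), so log([A⁻]/[HA]) = pH − pKa = 3.71 − 3.7055 = 0.0045. [A⁻]/[HA] = 10^(0.0045) = 1.01

[A⁻]/[HA] = 1.01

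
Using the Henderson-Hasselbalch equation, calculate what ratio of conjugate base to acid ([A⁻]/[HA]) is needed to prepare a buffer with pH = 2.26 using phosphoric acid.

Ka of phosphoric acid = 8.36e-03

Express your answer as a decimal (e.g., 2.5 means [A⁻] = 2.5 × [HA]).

pKa = -log(8.36e-03) = 2.0778. pH = pKa + log([A⁻]/[HA]), so log([A⁻]/[HA]) = pH − pKa = 2.26 − 2.0778 = 0.1822. [A⁻]/[HA] = 10^(0.1822) = 1.52

[A⁻]/[HA] = 1.52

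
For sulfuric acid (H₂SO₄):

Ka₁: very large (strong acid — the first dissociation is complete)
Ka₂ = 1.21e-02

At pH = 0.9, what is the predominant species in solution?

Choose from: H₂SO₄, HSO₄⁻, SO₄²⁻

The first dissociation is complete, so H₂SO₄ itself is never the predominant species in water; pKa₂ = -log(1.21e-02) = 1.92. For a polyprotic acid the predominant species crosses at each pKa: below pKa_n the protonated form dominates, above it the deprotonated form does. At pH = 0.9, the predominant species is HSO₄⁻.

HSO₄⁻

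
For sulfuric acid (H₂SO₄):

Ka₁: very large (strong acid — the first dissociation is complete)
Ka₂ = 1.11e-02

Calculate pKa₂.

pKa₂ = -log(Ka₂) = -log(1.11e-02) = 1.95.

pK_{a2} = 1.95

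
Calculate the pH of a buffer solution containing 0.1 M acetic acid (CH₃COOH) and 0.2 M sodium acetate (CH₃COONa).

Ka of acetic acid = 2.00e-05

pKa = -log(2.00e-05) = 4.70. pH = pKa + log([A⁻]/[HA]) = 4.70 + log(0.2/0.1)

pH = 5.00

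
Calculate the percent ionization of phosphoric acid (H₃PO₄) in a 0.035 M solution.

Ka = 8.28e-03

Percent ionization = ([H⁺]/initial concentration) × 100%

Using Ka equilibrium: x² + Ka×x - Ka×C = 0. Solving: [H⁺] = 1.3380e-02. Percent = (1.3380e-02/0.035) × 100

Percent ionization = 38.2%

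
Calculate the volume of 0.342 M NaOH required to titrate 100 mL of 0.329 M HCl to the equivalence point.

At equivalence: moles acid = moles base. moles HCl = 0.329 × 100/1000 = 0.0329 mol. V_base = moles / 0.342 × 1000 = 96.2 mL.

V_{base} = 96.2 mL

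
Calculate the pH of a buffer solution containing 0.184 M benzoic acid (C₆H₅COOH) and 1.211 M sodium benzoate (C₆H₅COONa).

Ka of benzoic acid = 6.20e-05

pKa = -log(6.20e-05) = 4.21. pH = pKa + log([A⁻]/[HA]) = 4.21 + log(1.211/0.184)

pH = 5.03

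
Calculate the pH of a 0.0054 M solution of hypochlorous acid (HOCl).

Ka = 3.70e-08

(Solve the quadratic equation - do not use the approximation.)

x² + Ka×x - Ka×C = 0. Using quadratic formula: [H⁺] = 1.4117e-05

pH = 4.85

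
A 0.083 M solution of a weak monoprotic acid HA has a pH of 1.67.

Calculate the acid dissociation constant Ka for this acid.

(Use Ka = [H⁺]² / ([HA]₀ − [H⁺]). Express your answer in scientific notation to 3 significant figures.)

[H⁺] = 10^(−pH) = 10^(−1.67) = 2.138e-02 M. For HA ⇌ H⁺ + A⁻, Ka = [H⁺][A⁻]/[HA] = [H⁺]² / ([HA]₀ − [H⁺]) = (2.138e-02)² / (0.083 − 2.138e-02) = 7.42e-03.

K_a = 7.42e-03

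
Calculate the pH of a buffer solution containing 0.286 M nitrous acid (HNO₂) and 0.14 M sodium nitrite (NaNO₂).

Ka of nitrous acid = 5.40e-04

pKa = -log(5.40e-04) = 3.27. pH = pKa + log([A⁻]/[HA]) = 3.27 + log(0.14/0.286)

pH = 2.96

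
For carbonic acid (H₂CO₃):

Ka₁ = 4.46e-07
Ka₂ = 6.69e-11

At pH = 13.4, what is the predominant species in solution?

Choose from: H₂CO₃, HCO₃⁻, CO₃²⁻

pKa₁ = 6.35, pKa₂ = 10.17. For a polyprotic acid the predominant species crosses at each pKa: below pKa_n the protonated form dominates, above it the deprotonated form does. At pH = 13.4, the predominant species is CO₃²⁻.

CO₃²⁻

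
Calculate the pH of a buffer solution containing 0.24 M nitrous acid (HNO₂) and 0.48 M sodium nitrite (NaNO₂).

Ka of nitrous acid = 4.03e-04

pKa = -log(4.03e-04) = 3.39. pH = pKa + log([A⁻]/[HA]) = 3.39 + log(0.48/0.24)

pH = 3.70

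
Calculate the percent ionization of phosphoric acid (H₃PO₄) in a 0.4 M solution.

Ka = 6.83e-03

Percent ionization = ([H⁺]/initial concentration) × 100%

Using Ka equilibrium: x² + Ka×x - Ka×C = 0. Solving: [H⁺] = 4.8965e-02. Percent = (4.8965e-02/0.4) × 100

Percent ionization = 12.2%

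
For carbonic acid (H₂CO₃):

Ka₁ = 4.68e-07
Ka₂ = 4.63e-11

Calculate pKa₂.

pKa₂ = -log(Ka₂) = -log(4.63e-11) = 10.33.

pK_{a2} = 10.33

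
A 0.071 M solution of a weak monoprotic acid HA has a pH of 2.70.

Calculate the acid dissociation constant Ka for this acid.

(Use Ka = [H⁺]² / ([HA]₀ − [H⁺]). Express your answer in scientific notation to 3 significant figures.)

[H⁺] = 10^(−pH) = 10^(−2.70) = 1.995e-03 M. For HA ⇌ H⁺ + A⁻, Ka = [H⁺][A⁻]/[HA] = [H⁺]² / ([HA]₀ − [H⁺]) = (1.995e-03)² / (0.071 − 1.995e-03) = 5.77e-05.

K_a = 5.77e-05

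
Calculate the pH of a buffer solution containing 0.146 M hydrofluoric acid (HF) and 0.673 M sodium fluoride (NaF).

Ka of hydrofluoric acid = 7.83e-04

pKa = -log(7.83e-04) = 3.11. pH = pKa + log([A⁻]/[HA]) = 3.11 + log(0.673/0.146)

pH = 3.77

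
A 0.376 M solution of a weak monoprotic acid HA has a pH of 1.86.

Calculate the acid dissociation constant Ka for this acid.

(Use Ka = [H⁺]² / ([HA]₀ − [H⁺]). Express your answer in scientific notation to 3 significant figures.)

[H⁺] = 10^(−pH) = 10^(−1.86) = 1.380e-02 M. For HA ⇌ H⁺ + A⁻, Ka = [H⁺][A⁻]/[HA] = [H⁺]² / ([HA]₀ − [H⁺]) = (1.380e-02)² / (0.376 − 1.380e-02) = 5.26e-04.

K_a = 5.26e-04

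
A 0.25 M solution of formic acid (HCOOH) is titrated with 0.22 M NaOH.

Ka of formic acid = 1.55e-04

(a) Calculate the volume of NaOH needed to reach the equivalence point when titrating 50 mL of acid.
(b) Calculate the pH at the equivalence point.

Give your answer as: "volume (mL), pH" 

moles acid = 0.25 × 50/1000 = 0.0125 mol; V_base = moles/0.22 × 1000 = 56.8 mL. At equivalence only the conjugate base is present: [A⁻] = 0.0125/0.107 = 1.1702e-01 M. Kb = Kw/Ka = 6.45e-11; [OH⁻] = √(Kb × [A⁻]) = 2.7477e-06; pOH = 5.56; pH = 14 - pOH = 8.44.

V = 56.8 mL, pH = 8.44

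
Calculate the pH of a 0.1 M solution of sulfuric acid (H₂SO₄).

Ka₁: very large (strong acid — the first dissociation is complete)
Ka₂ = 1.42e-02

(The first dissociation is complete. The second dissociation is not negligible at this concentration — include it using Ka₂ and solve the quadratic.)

First dissociation is complete: [H⁺]₀ = [HSO₄⁻]₀ = C = 0.1 M. Second dissociation HSO₄⁻ ⇌ H⁺ + SO₄²⁻: let x = [SO₄²⁻]. Ka₂ = (C + x)·x / (C − x) = 1.42e-02 → x² + (C + Ka₂)·x − Ka₂·C = 0 → x² + 0.11420·x − 1.420e-03 = 0. x = (−0.11420 + √(0.11420² + 4 × 1.420e-03)) / 2 = 1.1314e-02 M. [H⁺] = C + x = 0.1 + 1.1314e-02 = 1.1131e-01 M. pH = -log(1.1131e-01) = 0.95.

pH = 0.95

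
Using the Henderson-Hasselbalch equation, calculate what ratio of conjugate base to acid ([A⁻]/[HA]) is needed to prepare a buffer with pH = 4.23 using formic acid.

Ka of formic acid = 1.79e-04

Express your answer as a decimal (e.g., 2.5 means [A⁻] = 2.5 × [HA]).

pKa = -log(1.79e-04) = 3.7471. pH = pKa + log([A⁻]/[HA]), so log([A⁻]/[HA]) = pH − pKa = 4.23 − 3.7471 = 0.4829. [A⁻]/[HA] = 10^(0.4829) = 3.04

[A⁻]/[HA] = 3.04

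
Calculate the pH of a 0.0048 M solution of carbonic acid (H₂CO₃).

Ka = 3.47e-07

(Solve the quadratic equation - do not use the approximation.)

x² + Ka×x - Ka×C = 0. Using quadratic formula: [H⁺] = 4.0639e-05

pH = 4.39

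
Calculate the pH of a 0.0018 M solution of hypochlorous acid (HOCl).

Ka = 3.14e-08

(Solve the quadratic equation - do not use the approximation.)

x² + Ka×x - Ka×C = 0. Using quadratic formula: [H⁺] = 7.5023e-06

pH = 5.12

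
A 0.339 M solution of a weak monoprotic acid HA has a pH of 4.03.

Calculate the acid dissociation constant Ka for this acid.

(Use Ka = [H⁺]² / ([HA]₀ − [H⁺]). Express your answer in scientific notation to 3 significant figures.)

[H⁺] = 10^(−pH) = 10^(−4.03) = 9.333e-05 M. For HA ⇌ H⁺ + A⁻, Ka = [H⁺][A⁻]/[HA] = [H⁺]² / ([HA]₀ − [H⁺]) = (9.333e-05)² / (0.339 − 9.333e-05) = 2.57e-08.

K_a = 2.57e-08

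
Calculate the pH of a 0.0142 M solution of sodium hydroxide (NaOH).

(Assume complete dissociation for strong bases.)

[OH⁻] = 0.0142 M for strong base. pOH = -log[OH⁻] = 1.85, pH = 14 - pOH

pH = 12.15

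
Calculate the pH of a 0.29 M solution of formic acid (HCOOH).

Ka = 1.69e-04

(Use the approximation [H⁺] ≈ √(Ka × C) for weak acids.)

[H⁺] = √(Ka × C) = √(1.69e-04 × 0.29) = 7.0007e-03. pH = -log(7.0007e-03)

pH = 2.15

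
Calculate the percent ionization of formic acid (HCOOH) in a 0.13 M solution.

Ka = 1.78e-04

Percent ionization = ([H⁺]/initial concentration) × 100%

Using Ka equilibrium: x² + Ka×x - Ka×C = 0. Solving: [H⁺] = 4.7222e-03. Percent = (4.7222e-03/0.13) × 100

Percent ionization = 3.63%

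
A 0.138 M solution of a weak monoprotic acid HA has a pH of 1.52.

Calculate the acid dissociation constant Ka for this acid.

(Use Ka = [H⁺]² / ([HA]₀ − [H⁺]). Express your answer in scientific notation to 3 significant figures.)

[H⁺] = 10^(−pH) = 10^(−1.52) = 3.020e-02 M. For HA ⇌ H⁺ + A⁻, Ka = [H⁺][A⁻]/[HA] = [H⁺]² / ([HA]₀ − [H⁺]) = (3.020e-02)² / (0.138 − 3.020e-02) = 8.46e-03.

K_a = 8.46e-03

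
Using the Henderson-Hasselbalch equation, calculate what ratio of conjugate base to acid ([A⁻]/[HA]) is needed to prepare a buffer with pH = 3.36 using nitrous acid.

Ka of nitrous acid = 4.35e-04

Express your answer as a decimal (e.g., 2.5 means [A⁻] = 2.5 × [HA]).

pKa = -log(4.35e-04) = 3.3615. pH = pKa + log([A⁻]/[HA]), so log([A⁻]/[HA]) = pH − pKa = 3.36 − 3.3615 = -0.0015. [A⁻]/[HA] = 10^(-0.0015) = 0.997

[A⁻]/[HA] = 0.997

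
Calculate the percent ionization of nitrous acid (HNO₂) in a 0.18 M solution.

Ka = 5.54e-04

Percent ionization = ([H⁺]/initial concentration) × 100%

Using Ka equilibrium: x² + Ka×x - Ka×C = 0. Solving: [H⁺] = 9.7128e-03. Percent = (9.7128e-03/0.18) × 100

Percent ionization = 5.4%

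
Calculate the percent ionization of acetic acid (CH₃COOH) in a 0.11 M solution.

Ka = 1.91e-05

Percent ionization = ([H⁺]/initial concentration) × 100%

Using Ka equilibrium: x² + Ka×x - Ka×C = 0. Solving: [H⁺] = 1.4400e-03. Percent = (1.4400e-03/0.11) × 100

Percent ionization = 1.31%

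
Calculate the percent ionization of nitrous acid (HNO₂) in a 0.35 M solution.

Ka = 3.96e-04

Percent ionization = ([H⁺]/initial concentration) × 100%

Using Ka equilibrium: x² + Ka×x - Ka×C = 0. Solving: [H⁺] = 1.1577e-02. Percent = (1.1577e-02/0.35) × 100

Percent ionization = 3.31%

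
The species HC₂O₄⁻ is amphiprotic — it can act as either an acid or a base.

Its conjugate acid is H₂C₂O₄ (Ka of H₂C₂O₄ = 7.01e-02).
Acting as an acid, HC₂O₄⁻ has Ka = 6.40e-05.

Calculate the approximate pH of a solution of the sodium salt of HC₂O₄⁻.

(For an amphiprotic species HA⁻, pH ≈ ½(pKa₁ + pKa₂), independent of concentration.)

pKa₁ = -log(7.01e-02) = 1.15; pKa₂ = -log(6.40e-05) = 4.19. For an amphiprotic species, pH ≈ ½(pKa₁ + pKa₂) = ½(1.15 + 4.19) = 2.67.

pH = 2.67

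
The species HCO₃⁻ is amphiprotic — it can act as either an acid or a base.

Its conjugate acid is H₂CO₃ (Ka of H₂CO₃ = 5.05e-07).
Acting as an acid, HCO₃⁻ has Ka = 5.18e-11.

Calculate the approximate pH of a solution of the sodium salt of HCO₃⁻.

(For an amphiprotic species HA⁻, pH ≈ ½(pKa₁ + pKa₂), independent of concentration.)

pKa₁ = -log(5.05e-07) = 6.30; pKa₂ = -log(5.18e-11) = 10.29. For an amphiprotic species, pH ≈ ½(pKa₁ + pKa₂) = ½(6.30 + 10.29) = 8.29.

pH = 8.29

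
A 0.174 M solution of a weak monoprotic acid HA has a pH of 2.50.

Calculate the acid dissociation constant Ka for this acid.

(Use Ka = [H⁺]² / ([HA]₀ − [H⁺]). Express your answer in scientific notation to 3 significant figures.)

[H⁺] = 10^(−pH) = 10^(−2.50) = 3.162e-03 M. For HA ⇌ H⁺ + A⁻, Ka = [H⁺][A⁻]/[HA] = [H⁺]² / ([HA]₀ − [H⁺]) = (3.162e-03)² / (0.174 − 3.162e-03) = 5.85e-05.

K_a = 5.85e-05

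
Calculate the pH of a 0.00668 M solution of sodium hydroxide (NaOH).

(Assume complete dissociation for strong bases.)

[OH⁻] = 0.00668 M for strong base. pOH = -log[OH⁻] = 2.18, pH = 14 - pOH

pH = 11.82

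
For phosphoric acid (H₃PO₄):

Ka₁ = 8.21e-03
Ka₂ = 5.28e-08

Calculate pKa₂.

pKa₂ = -log(Ka₂) = -log(5.28e-08) = 7.28.

pK_{a2} = 7.28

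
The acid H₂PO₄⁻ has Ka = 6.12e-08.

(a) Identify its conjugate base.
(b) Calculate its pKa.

(a) The conjugate base is formed by removing one H⁺ from H₂PO₄⁻, giving HPO₄²⁻. (b) pKa = -log(Ka) = -log(6.12e-08) = 7.21.

Conjugate base: HPO₄²⁻; pK_a = 7.21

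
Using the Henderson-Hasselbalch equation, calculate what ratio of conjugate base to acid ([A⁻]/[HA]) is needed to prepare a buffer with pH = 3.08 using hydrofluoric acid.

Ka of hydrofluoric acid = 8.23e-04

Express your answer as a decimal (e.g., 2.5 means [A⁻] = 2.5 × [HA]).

pKa = -log(8.23e-04) = 3.0846. pH = pKa + log([A⁻]/[HA]), so log([A⁻]/[HA]) = pH − pKa = 3.08 − 3.0846 = -0.0046. [A⁻]/[HA] = 10^(-0.0046) = 0.989

[A⁻]/[HA] = 0.989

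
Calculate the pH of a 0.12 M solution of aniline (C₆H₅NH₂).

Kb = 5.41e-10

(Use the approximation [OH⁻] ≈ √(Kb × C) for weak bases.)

[OH⁻] = √(Kb × C) = √(5.41e-10 × 0.12) = 8.0573e-06. pOH = 5.09, pH = 14 - pOH

pH = 8.91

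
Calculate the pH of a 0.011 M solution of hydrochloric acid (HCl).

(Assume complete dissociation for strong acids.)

[H⁺] = 0.011 M for strong acid. pH = -log[H⁺] = -log(0.011)

pH = 1.96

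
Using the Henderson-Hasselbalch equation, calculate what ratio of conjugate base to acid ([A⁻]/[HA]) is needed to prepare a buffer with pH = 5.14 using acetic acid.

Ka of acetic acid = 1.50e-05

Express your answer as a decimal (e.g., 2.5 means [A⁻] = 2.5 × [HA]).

pKa = -log(1.50e-05) = 4.8239. pH = pKa + log([A⁻]/[HA]), so log([A⁻]/[HA]) = pH − pKa = 5.14 − 4.8239 = 0.3161. [A⁻]/[HA] = 10^(0.3161) = 2.07

[A⁻]/[HA] = 2.07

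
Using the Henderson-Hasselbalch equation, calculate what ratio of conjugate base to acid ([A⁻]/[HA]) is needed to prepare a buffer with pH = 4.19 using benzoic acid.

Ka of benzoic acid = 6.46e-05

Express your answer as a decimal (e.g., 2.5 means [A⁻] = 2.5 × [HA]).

pKa = -log(6.46e-05) = 4.1898. pH = pKa + log([A⁻]/[HA]), so log([A⁻]/[HA]) = pH − pKa = 4.19 − 4.1898 = 0.0002. [A⁻]/[HA] = 10^(0.0002) = 1.00

[A⁻]/[HA] = 1.00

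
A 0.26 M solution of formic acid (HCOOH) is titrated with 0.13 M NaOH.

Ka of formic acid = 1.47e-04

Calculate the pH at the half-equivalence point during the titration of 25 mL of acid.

At half-equivalence [HA] = [A⁻], so Henderson-Hasselbalch gives pH = pKa = -log(1.47e-04) = 3.83.

pH = pKa = 3.83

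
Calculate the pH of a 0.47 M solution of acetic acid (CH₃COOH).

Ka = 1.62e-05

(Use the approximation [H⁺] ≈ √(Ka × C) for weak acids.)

[H⁺] = √(Ka × C) = √(1.62e-05 × 0.47) = 2.7593e-03. pH = -log(2.7593e-03)

pH = 2.56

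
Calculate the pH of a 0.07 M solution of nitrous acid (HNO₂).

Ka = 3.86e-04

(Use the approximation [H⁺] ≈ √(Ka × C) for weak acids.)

[H⁺] = √(Ka × C) = √(3.86e-04 × 0.07) = 5.1981e-03. pH = -log(5.1981e-03)

pH = 2.28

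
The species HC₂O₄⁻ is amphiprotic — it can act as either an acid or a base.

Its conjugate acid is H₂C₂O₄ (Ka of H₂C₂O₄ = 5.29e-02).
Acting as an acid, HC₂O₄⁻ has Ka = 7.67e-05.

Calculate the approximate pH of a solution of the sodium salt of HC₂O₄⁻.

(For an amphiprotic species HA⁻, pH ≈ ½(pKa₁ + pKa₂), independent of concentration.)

pKa₁ = -log(5.29e-02) = 1.28; pKa₂ = -log(7.67e-05) = 4.12. For an amphiprotic species, pH ≈ ½(pKa₁ + pKa₂) = ½(1.28 + 4.12) = 2.70.

pH = 2.70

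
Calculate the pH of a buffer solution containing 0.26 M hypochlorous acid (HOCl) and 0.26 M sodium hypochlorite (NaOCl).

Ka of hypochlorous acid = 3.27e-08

pKa = -log(3.27e-08) = 7.49. pH = pKa + log([A⁻]/[HA]) = 7.49 + log(0.26/0.26)

pH = 7.49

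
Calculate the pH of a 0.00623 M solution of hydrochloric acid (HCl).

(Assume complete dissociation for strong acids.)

[H⁺] = 0.00623 M for strong acid. pH = -log[H⁺] = -log(0.00623)

pH = 2.21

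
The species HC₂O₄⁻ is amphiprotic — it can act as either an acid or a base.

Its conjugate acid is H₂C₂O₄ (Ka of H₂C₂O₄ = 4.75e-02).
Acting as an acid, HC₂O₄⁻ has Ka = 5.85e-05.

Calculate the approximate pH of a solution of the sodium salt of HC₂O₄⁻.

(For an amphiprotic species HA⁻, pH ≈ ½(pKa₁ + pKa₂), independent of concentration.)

pKa₁ = -log(4.75e-02) = 1.32; pKa₂ = -log(5.85e-05) = 4.23. For an amphiprotic species, pH ≈ ½(pKa₁ + pKa₂) = ½(1.32 + 4.23) = 2.78.

pH = 2.78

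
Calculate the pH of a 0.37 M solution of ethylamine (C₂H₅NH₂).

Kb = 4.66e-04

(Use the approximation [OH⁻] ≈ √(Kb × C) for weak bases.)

[OH⁻] = √(Kb × C) = √(4.66e-04 × 0.37) = 1.3131e-02. pOH = 1.88, pH = 14 - pOH

pH = 12.12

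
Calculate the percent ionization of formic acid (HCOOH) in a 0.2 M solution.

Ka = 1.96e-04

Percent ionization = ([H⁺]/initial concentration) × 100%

Using Ka equilibrium: x² + Ka×x - Ka×C = 0. Solving: [H⁺] = 6.1638e-03. Percent = (6.1638e-03/0.2) × 100

Percent ionization = 3.08%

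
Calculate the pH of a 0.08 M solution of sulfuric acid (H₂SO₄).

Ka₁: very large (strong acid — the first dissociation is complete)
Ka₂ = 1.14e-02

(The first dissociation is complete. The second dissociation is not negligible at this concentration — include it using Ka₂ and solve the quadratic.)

First dissociation is complete: [H⁺]₀ = [HSO₄⁻]₀ = C = 0.08 M. Second dissociation HSO₄⁻ ⇌ H⁺ + SO₄²⁻: let x = [SO₄²⁻]. Ka₂ = (C + x)·x / (C − x) = 1.14e-02 → x² + (C + Ka₂)·x − Ka₂·C = 0 → x² + 0.09140·x − 9.120e-04 = 0. x = (−0.09140 + √(0.09140² + 4 × 9.120e-04)) / 2 = 9.0767e-03 M. [H⁺] = C + x = 0.08 + 9.0767e-03 = 8.9077e-02 M. pH = -log(8.9077e-02) = 1.05.

pH = 1.05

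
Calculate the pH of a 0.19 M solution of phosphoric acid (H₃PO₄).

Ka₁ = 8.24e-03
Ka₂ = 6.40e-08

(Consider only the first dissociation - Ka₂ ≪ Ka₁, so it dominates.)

First dissociation dominates. From Ka₁ = [H⁺][HA⁻]/[H₂A], x² + Ka₁·x − Ka₁·C = 0 with C = 0.19 M and Ka₁ = 8.24e-03. Solving: [H⁺] = (−Ka₁ + √(Ka₁² + 4·Ka₁·C)) / 2 = 3.5662e-02 M. pH = -log(3.5662e-02) = 1.45.

pH = 1.45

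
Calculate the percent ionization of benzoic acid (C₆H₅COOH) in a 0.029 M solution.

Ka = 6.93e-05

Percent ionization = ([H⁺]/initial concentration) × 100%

Using Ka equilibrium: x² + Ka×x - Ka×C = 0. Solving: [H⁺] = 1.3834e-03. Percent = (1.3834e-03/0.029) × 100

Percent ionization = 4.77%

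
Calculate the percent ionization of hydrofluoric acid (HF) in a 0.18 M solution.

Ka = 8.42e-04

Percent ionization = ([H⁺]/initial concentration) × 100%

Using Ka equilibrium: x² + Ka×x - Ka×C = 0. Solving: [H⁺] = 1.1897e-02. Percent = (1.1897e-02/0.18) × 100

Percent ionization = 6.61%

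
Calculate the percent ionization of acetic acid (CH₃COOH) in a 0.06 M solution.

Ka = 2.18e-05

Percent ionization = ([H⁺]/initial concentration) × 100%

Using Ka equilibrium: x² + Ka×x - Ka×C = 0. Solving: [H⁺] = 1.1328e-03. Percent = (1.1328e-03/0.06) × 100

Percent ionization = 1.89%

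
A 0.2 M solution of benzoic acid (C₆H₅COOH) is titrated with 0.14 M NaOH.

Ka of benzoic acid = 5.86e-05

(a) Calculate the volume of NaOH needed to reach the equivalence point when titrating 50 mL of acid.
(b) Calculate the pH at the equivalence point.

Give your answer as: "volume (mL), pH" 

moles acid = 0.2 × 50/1000 = 0.01 mol; V_base = moles/0.14 × 1000 = 71.4 mL. At equivalence only the conjugate base is present: [A⁻] = 0.01/0.121 = 8.2353e-02 M. Kb = Kw/Ka = 1.71e-10; [OH⁻] = √(Kb × [A⁻]) = 3.7488e-06; pOH = 5.43; pH = 14 - pOH = 8.57.

V = 71.4 mL, pH = 8.57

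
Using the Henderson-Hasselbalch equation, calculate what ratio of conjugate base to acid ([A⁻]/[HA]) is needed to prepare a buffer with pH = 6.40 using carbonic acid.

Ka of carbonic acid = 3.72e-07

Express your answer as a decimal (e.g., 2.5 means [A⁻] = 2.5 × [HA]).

pKa = -log(3.72e-07) = 6.4295. pH = pKa + log([A⁻]/[HA]), so log([A⁻]/[HA]) = pH − pKa = 6.40 − 6.4295 = -0.0295. [A⁻]/[HA] = 10^(-0.0295) = 0.934

[A⁻]/[HA] = 0.934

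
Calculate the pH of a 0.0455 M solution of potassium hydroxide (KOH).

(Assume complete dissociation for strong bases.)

[OH⁻] = 0.0455 M for strong base. pOH = -log[OH⁻] = 1.34, pH = 14 - pOH

pH = 12.66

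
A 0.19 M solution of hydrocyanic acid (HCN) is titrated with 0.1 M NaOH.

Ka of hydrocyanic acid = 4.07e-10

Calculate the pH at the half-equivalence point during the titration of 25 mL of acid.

At half-equivalence [HA] = [A⁻], so Henderson-Hasselbalch gives pH = pKa = -log(4.07e-10) = 9.39.

pH = pKa = 9.39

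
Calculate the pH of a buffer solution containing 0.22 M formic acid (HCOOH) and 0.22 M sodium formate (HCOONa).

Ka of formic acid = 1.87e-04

pKa = -log(1.87e-04) = 3.73. pH = pKa + log([A⁻]/[HA]) = 3.73 + log(0.22/0.22)

pH = 3.73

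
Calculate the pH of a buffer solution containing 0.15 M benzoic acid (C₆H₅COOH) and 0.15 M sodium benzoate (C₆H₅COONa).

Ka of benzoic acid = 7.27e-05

pKa = -log(7.27e-05) = 4.14. pH = pKa + log([A⁻]/[HA]) = 4.14 + log(0.15/0.15)

pH = 4.14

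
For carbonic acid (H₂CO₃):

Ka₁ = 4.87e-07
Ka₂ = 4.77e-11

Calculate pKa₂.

pKa₂ = -log(Ka₂) = -log(4.77e-11) = 10.32.

pK_{a2} = 10.32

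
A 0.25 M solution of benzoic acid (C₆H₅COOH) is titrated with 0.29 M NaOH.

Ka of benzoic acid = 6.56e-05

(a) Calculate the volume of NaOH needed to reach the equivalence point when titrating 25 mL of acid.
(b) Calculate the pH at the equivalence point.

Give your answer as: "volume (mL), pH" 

moles acid = 0.25 × 25/1000 = 0.00625 mol; V_base = moles/0.29 × 1000 = 21.6 mL. At equivalence only the conjugate base is present: [A⁻] = 0.00625/0.047 = 1.3426e-01 M. Kb = Kw/Ka = 1.52e-10; [OH⁻] = √(Kb × [A⁻]) = 4.5240e-06; pOH = 5.34; pH = 14 - pOH = 8.66.

V = 21.6 mL, pH = 8.66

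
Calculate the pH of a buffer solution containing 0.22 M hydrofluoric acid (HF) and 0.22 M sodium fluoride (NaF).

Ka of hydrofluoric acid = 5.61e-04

pKa = -log(5.61e-04) = 3.25. pH = pKa + log([A⁻]/[HA]) = 3.25 + log(0.22/0.22)

pH = 3.25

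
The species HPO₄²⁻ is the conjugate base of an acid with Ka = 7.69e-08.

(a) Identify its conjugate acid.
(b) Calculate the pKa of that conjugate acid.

(a) The conjugate acid is formed by adding one H⁺ to HPO₄²⁻, giving H₂PO₄⁻. (b) pKa = -log(Ka) = -log(7.69e-08) = 7.11.

Conjugate acid: H₂PO₄⁻; pK_a = 7.11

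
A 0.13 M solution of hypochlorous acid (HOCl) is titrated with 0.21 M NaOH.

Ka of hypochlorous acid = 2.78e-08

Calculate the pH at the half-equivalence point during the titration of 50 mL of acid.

At half-equivalence [HA] = [A⁻], so Henderson-Hasselbalch gives pH = pKa = -log(2.78e-08) = 7.56.

pH = pKa = 7.56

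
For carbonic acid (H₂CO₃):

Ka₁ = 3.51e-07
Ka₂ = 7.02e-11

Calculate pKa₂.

pKa₂ = -log(Ka₂) = -log(7.02e-11) = 10.15.

pK_{a2} = 10.15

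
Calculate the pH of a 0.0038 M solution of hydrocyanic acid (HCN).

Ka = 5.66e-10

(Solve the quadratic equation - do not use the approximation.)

x² + Ka×x - Ka×C = 0. Using quadratic formula: [H⁺] = 1.4663e-06

pH = 5.83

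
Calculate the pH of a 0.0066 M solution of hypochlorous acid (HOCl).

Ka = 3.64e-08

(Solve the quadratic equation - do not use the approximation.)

x² + Ka×x - Ka×C = 0. Using quadratic formula: [H⁺] = 1.5481e-05

pH = 4.81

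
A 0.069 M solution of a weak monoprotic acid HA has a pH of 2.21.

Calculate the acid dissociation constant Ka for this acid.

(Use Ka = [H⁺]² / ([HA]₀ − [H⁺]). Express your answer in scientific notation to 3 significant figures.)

[H⁺] = 10^(−pH) = 10^(−2.21) = 6.166e-03 M. For HA ⇌ H⁺ + A⁻, Ka = [H⁺][A⁻]/[HA] = [H⁺]² / ([HA]₀ − [H⁺]) = (6.166e-03)² / (0.069 − 6.166e-03) = 6.05e-04.

K_a = 6.05e-04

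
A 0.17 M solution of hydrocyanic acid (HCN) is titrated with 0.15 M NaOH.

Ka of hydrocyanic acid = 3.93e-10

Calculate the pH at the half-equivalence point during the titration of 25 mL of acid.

At half-equivalence [HA] = [A⁻], so Henderson-Hasselbalch gives pH = pKa = -log(3.93e-10) = 9.41.

pH = pKa = 9.41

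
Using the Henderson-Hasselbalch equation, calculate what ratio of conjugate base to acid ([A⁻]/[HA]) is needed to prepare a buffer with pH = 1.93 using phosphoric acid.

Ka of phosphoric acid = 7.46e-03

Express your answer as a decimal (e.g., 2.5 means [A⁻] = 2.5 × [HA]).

pKa = -log(7.46e-03) = 2.1273. pH = pKa + log([A⁻]/[HA]), so log([A⁻]/[HA]) = pH − pKa = 1.93 − 2.1273 = -0.1973. [A⁻]/[HA] = 10^(-0.1973) = 0.635

[A⁻]/[HA] = 0.635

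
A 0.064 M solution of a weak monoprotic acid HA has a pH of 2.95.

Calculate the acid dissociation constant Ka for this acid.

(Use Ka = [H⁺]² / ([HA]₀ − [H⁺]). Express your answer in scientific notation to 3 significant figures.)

[H⁺] = 10^(−pH) = 10^(−2.95) = 1.122e-03 M. For HA ⇌ H⁺ + A⁻, Ka = [H⁺][A⁻]/[HA] = [H⁺]² / ([HA]₀ − [H⁺]) = (1.122e-03)² / (0.064 − 1.122e-03) = 2.00e-05.

K_a = 2.00e-05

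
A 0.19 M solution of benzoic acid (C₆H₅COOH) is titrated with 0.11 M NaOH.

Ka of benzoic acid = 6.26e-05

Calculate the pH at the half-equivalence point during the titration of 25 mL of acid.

At half-equivalence [HA] = [A⁻], so Henderson-Hasselbalch gives pH = pKa = -log(6.26e-05) = 4.20.

pH = pKa = 4.20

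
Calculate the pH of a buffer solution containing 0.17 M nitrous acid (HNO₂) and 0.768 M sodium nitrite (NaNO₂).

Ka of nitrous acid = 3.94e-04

pKa = -log(3.94e-04) = 3.40. pH = pKa + log([A⁻]/[HA]) = 3.40 + log(0.768/0.17)

pH = 4.06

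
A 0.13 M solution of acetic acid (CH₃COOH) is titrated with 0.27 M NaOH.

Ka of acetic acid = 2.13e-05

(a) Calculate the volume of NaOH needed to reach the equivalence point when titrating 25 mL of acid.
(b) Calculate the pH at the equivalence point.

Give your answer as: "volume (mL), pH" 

moles acid = 0.13 × 25/1000 = 0.00325 mol; V_base = moles/0.27 × 1000 = 12.0 mL. At equivalence only the conjugate base is present: [A⁻] = 0.00325/0.037 = 8.7750e-02 M. Kb = Kw/Ka = 4.69e-10; [OH⁻] = √(Kb × [A⁻]) = 6.4185e-06; pOH = 5.19; pH = 14 - pOH = 8.81.

V = 12.0 mL, pH = 8.81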